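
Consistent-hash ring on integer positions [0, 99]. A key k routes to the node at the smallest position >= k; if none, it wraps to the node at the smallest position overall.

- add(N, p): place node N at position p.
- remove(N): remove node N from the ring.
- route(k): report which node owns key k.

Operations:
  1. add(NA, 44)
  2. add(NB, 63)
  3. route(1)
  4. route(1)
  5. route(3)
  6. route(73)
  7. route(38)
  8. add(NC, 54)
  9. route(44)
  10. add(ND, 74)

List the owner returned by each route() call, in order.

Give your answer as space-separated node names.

Answer: NA NA NA NA NA NA

Derivation:
Op 1: add NA@44 -> ring=[44:NA]
Op 2: add NB@63 -> ring=[44:NA,63:NB]
Op 3: route key 1: smallest pos >= 1 is 44 -> NA
Op 4: route key 1: smallest pos >= 1 is 44 -> NA
Op 5: route key 3: smallest pos >= 3 is 44 -> NA
Op 6: route key 73: none >= 73, wrap to smallest pos 44 -> NA
Op 7: route key 38: smallest pos >= 38 is 44 -> NA
Op 8: add NC@54 -> ring=[44:NA,54:NC,63:NB]
Op 9: route key 44: smallest pos >= 44 is 44 -> NA
Op 10: add ND@74 -> ring=[44:NA,54:NC,63:NB,74:ND]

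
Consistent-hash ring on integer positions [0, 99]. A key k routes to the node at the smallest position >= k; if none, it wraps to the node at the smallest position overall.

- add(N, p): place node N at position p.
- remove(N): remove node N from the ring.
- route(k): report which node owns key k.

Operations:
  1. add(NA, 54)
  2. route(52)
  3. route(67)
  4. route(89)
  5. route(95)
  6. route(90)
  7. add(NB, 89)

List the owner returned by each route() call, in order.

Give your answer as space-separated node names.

Op 1: add NA@54 -> ring=[54:NA]
Op 2: route key 52: smallest pos >= 52 is 54 -> NA
Op 3: route key 67: none >= 67, wrap to smallest pos 54 -> NA
Op 4: route key 89: none >= 89, wrap to smallest pos 54 -> NA
Op 5: route key 95: none >= 95, wrap to smallest pos 54 -> NA
Op 6: route key 90: none >= 90, wrap to smallest pos 54 -> NA
Op 7: add NB@89 -> ring=[54:NA,89:NB]

Answer: NA NA NA NA NA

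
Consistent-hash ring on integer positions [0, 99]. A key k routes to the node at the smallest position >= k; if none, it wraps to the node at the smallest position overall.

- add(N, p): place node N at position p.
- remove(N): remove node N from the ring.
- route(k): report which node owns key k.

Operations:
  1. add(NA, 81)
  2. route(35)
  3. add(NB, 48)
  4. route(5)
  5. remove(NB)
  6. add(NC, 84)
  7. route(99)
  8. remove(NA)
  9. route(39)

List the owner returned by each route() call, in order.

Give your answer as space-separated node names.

Op 1: add NA@81 -> ring=[81:NA]
Op 2: route key 35: smallest pos >= 35 is 81 -> NA
Op 3: add NB@48 -> ring=[48:NB,81:NA]
Op 4: route key 5: smallest pos >= 5 is 48 -> NB
Op 5: remove NB -> ring=[81:NA]
Op 6: add NC@84 -> ring=[81:NA,84:NC]
Op 7: route key 99: none >= 99, wrap to smallest pos 81 -> NA
Op 8: remove NA -> ring=[84:NC]
Op 9: route key 39: smallest pos >= 39 is 84 -> NC

Answer: NA NB NA NC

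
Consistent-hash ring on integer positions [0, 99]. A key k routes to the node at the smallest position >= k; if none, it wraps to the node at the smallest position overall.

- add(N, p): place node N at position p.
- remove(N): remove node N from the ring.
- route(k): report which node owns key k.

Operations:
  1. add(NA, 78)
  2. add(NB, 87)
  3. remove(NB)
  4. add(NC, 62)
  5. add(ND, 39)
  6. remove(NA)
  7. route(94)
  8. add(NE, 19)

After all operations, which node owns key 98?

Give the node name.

Op 1: add NA@78 -> ring=[78:NA]
Op 2: add NB@87 -> ring=[78:NA,87:NB]
Op 3: remove NB -> ring=[78:NA]
Op 4: add NC@62 -> ring=[62:NC,78:NA]
Op 5: add ND@39 -> ring=[39:ND,62:NC,78:NA]
Op 6: remove NA -> ring=[39:ND,62:NC]
Op 7: route key 94: none >= 94, wrap to smallest pos 39 -> ND
Op 8: add NE@19 -> ring=[19:NE,39:ND,62:NC]
Final route key 98: none >= 98, wrap to smallest pos 19 -> NE

Answer: NE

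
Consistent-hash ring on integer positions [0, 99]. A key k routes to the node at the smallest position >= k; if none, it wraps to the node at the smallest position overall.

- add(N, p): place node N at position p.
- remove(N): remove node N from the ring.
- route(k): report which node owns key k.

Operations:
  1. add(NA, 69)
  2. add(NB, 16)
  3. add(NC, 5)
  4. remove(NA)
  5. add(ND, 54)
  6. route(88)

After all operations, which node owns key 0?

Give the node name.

Answer: NC

Derivation:
Op 1: add NA@69 -> ring=[69:NA]
Op 2: add NB@16 -> ring=[16:NB,69:NA]
Op 3: add NC@5 -> ring=[5:NC,16:NB,69:NA]
Op 4: remove NA -> ring=[5:NC,16:NB]
Op 5: add ND@54 -> ring=[5:NC,16:NB,54:ND]
Op 6: route key 88: none >= 88, wrap to smallest pos 5 -> NC
Final route key 0: smallest pos >= 0 is 5 -> NC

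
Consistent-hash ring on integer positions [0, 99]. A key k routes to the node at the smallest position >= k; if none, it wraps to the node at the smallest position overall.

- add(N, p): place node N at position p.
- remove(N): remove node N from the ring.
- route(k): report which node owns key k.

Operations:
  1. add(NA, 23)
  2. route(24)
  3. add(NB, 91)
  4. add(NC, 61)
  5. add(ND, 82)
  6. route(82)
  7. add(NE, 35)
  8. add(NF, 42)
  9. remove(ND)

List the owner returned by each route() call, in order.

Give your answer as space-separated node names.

Op 1: add NA@23 -> ring=[23:NA]
Op 2: route key 24: none >= 24, wrap to smallest pos 23 -> NA
Op 3: add NB@91 -> ring=[23:NA,91:NB]
Op 4: add NC@61 -> ring=[23:NA,61:NC,91:NB]
Op 5: add ND@82 -> ring=[23:NA,61:NC,82:ND,91:NB]
Op 6: route key 82: smallest pos >= 82 is 82 -> ND
Op 7: add NE@35 -> ring=[23:NA,35:NE,61:NC,82:ND,91:NB]
Op 8: add NF@42 -> ring=[23:NA,35:NE,42:NF,61:NC,82:ND,91:NB]
Op 9: remove ND -> ring=[23:NA,35:NE,42:NF,61:NC,91:NB]

Answer: NA ND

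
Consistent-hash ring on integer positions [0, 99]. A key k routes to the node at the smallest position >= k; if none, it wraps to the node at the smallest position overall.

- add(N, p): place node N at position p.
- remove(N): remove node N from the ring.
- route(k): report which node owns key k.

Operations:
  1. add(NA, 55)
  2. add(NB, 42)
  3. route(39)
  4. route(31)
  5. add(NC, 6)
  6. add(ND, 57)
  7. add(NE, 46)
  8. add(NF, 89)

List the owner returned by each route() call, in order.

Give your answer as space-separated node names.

Answer: NB NB

Derivation:
Op 1: add NA@55 -> ring=[55:NA]
Op 2: add NB@42 -> ring=[42:NB,55:NA]
Op 3: route key 39: smallest pos >= 39 is 42 -> NB
Op 4: route key 31: smallest pos >= 31 is 42 -> NB
Op 5: add NC@6 -> ring=[6:NC,42:NB,55:NA]
Op 6: add ND@57 -> ring=[6:NC,42:NB,55:NA,57:ND]
Op 7: add NE@46 -> ring=[6:NC,42:NB,46:NE,55:NA,57:ND]
Op 8: add NF@89 -> ring=[6:NC,42:NB,46:NE,55:NA,57:ND,89:NF]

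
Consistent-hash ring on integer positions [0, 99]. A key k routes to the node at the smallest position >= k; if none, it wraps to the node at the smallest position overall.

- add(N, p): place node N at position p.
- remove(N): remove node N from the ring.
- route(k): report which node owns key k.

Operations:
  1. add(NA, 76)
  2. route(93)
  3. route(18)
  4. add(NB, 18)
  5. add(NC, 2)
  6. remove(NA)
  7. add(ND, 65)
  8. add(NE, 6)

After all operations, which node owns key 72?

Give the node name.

Answer: NC

Derivation:
Op 1: add NA@76 -> ring=[76:NA]
Op 2: route key 93: none >= 93, wrap to smallest pos 76 -> NA
Op 3: route key 18: smallest pos >= 18 is 76 -> NA
Op 4: add NB@18 -> ring=[18:NB,76:NA]
Op 5: add NC@2 -> ring=[2:NC,18:NB,76:NA]
Op 6: remove NA -> ring=[2:NC,18:NB]
Op 7: add ND@65 -> ring=[2:NC,18:NB,65:ND]
Op 8: add NE@6 -> ring=[2:NC,6:NE,18:NB,65:ND]
Final route key 72: none >= 72, wrap to smallest pos 2 -> NC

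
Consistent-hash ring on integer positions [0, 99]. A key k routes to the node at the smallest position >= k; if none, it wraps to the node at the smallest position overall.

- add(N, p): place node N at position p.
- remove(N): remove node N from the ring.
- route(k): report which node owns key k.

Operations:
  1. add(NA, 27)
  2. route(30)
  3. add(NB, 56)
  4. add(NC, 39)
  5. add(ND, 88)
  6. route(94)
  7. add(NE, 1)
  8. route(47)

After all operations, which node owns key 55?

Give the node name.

Op 1: add NA@27 -> ring=[27:NA]
Op 2: route key 30: none >= 30, wrap to smallest pos 27 -> NA
Op 3: add NB@56 -> ring=[27:NA,56:NB]
Op 4: add NC@39 -> ring=[27:NA,39:NC,56:NB]
Op 5: add ND@88 -> ring=[27:NA,39:NC,56:NB,88:ND]
Op 6: route key 94: none >= 94, wrap to smallest pos 27 -> NA
Op 7: add NE@1 -> ring=[1:NE,27:NA,39:NC,56:NB,88:ND]
Op 8: route key 47: smallest pos >= 47 is 56 -> NB
Final route key 55: smallest pos >= 55 is 56 -> NB

Answer: NB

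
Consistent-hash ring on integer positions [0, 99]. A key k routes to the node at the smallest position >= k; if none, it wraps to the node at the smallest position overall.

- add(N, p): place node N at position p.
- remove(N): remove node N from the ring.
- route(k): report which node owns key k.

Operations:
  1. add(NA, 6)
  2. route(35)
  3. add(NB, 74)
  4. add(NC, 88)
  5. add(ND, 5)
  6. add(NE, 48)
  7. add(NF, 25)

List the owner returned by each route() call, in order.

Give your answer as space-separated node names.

Op 1: add NA@6 -> ring=[6:NA]
Op 2: route key 35: none >= 35, wrap to smallest pos 6 -> NA
Op 3: add NB@74 -> ring=[6:NA,74:NB]
Op 4: add NC@88 -> ring=[6:NA,74:NB,88:NC]
Op 5: add ND@5 -> ring=[5:ND,6:NA,74:NB,88:NC]
Op 6: add NE@48 -> ring=[5:ND,6:NA,48:NE,74:NB,88:NC]
Op 7: add NF@25 -> ring=[5:ND,6:NA,25:NF,48:NE,74:NB,88:NC]

Answer: NA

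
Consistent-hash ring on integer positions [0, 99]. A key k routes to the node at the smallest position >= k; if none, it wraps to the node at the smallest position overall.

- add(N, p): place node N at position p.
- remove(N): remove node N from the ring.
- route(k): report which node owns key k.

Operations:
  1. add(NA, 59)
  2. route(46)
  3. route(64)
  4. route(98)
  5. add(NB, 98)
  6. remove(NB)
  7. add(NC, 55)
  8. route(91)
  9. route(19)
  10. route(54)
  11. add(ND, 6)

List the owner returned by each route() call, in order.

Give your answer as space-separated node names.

Op 1: add NA@59 -> ring=[59:NA]
Op 2: route key 46: smallest pos >= 46 is 59 -> NA
Op 3: route key 64: none >= 64, wrap to smallest pos 59 -> NA
Op 4: route key 98: none >= 98, wrap to smallest pos 59 -> NA
Op 5: add NB@98 -> ring=[59:NA,98:NB]
Op 6: remove NB -> ring=[59:NA]
Op 7: add NC@55 -> ring=[55:NC,59:NA]
Op 8: route key 91: none >= 91, wrap to smallest pos 55 -> NC
Op 9: route key 19: smallest pos >= 19 is 55 -> NC
Op 10: route key 54: smallest pos >= 54 is 55 -> NC
Op 11: add ND@6 -> ring=[6:ND,55:NC,59:NA]

Answer: NA NA NA NC NC NC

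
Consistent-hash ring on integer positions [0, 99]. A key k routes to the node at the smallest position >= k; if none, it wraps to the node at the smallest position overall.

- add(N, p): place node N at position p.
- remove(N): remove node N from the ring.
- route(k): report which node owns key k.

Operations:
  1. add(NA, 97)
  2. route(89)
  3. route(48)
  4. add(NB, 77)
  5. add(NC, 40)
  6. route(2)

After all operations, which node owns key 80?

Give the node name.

Answer: NA

Derivation:
Op 1: add NA@97 -> ring=[97:NA]
Op 2: route key 89: smallest pos >= 89 is 97 -> NA
Op 3: route key 48: smallest pos >= 48 is 97 -> NA
Op 4: add NB@77 -> ring=[77:NB,97:NA]
Op 5: add NC@40 -> ring=[40:NC,77:NB,97:NA]
Op 6: route key 2: smallest pos >= 2 is 40 -> NC
Final route key 80: smallest pos >= 80 is 97 -> NA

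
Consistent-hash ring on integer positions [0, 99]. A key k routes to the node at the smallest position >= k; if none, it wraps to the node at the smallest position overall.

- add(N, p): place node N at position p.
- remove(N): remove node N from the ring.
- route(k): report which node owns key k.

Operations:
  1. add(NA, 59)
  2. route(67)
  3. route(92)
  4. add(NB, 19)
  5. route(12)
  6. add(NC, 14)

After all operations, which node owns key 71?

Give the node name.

Answer: NC

Derivation:
Op 1: add NA@59 -> ring=[59:NA]
Op 2: route key 67: none >= 67, wrap to smallest pos 59 -> NA
Op 3: route key 92: none >= 92, wrap to smallest pos 59 -> NA
Op 4: add NB@19 -> ring=[19:NB,59:NA]
Op 5: route key 12: smallest pos >= 12 is 19 -> NB
Op 6: add NC@14 -> ring=[14:NC,19:NB,59:NA]
Final route key 71: none >= 71, wrap to smallest pos 14 -> NC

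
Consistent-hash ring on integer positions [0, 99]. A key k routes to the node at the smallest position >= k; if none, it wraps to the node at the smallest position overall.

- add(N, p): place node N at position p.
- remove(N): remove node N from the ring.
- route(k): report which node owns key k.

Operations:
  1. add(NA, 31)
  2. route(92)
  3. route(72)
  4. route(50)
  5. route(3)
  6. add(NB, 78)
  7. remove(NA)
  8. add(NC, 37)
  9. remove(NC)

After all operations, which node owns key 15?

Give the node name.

Op 1: add NA@31 -> ring=[31:NA]
Op 2: route key 92: none >= 92, wrap to smallest pos 31 -> NA
Op 3: route key 72: none >= 72, wrap to smallest pos 31 -> NA
Op 4: route key 50: none >= 50, wrap to smallest pos 31 -> NA
Op 5: route key 3: smallest pos >= 3 is 31 -> NA
Op 6: add NB@78 -> ring=[31:NA,78:NB]
Op 7: remove NA -> ring=[78:NB]
Op 8: add NC@37 -> ring=[37:NC,78:NB]
Op 9: remove NC -> ring=[78:NB]
Final route key 15: smallest pos >= 15 is 78 -> NB

Answer: NB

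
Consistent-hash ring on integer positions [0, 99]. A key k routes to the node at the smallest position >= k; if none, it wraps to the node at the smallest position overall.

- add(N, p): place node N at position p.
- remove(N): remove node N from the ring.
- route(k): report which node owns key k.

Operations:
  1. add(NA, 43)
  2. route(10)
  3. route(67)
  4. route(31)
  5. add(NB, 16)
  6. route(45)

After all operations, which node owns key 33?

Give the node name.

Answer: NA

Derivation:
Op 1: add NA@43 -> ring=[43:NA]
Op 2: route key 10: smallest pos >= 10 is 43 -> NA
Op 3: route key 67: none >= 67, wrap to smallest pos 43 -> NA
Op 4: route key 31: smallest pos >= 31 is 43 -> NA
Op 5: add NB@16 -> ring=[16:NB,43:NA]
Op 6: route key 45: none >= 45, wrap to smallest pos 16 -> NB
Final route key 33: smallest pos >= 33 is 43 -> NA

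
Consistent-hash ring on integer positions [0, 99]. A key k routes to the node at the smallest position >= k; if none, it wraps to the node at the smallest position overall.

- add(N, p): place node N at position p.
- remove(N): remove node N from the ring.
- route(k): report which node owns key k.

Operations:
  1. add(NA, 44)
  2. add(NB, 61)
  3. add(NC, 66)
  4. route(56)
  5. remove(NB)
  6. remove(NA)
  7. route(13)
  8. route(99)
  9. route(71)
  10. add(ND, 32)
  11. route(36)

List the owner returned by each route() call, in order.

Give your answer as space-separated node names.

Op 1: add NA@44 -> ring=[44:NA]
Op 2: add NB@61 -> ring=[44:NA,61:NB]
Op 3: add NC@66 -> ring=[44:NA,61:NB,66:NC]
Op 4: route key 56: smallest pos >= 56 is 61 -> NB
Op 5: remove NB -> ring=[44:NA,66:NC]
Op 6: remove NA -> ring=[66:NC]
Op 7: route key 13: smallest pos >= 13 is 66 -> NC
Op 8: route key 99: none >= 99, wrap to smallest pos 66 -> NC
Op 9: route key 71: none >= 71, wrap to smallest pos 66 -> NC
Op 10: add ND@32 -> ring=[32:ND,66:NC]
Op 11: route key 36: smallest pos >= 36 is 66 -> NC

Answer: NB NC NC NC NC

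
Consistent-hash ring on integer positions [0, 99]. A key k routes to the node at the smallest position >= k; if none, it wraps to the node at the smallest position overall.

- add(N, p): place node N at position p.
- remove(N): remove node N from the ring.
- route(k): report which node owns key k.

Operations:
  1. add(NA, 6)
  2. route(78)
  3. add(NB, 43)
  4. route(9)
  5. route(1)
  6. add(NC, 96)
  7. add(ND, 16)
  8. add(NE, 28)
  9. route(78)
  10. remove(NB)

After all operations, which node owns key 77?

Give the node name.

Op 1: add NA@6 -> ring=[6:NA]
Op 2: route key 78: none >= 78, wrap to smallest pos 6 -> NA
Op 3: add NB@43 -> ring=[6:NA,43:NB]
Op 4: route key 9: smallest pos >= 9 is 43 -> NB
Op 5: route key 1: smallest pos >= 1 is 6 -> NA
Op 6: add NC@96 -> ring=[6:NA,43:NB,96:NC]
Op 7: add ND@16 -> ring=[6:NA,16:ND,43:NB,96:NC]
Op 8: add NE@28 -> ring=[6:NA,16:ND,28:NE,43:NB,96:NC]
Op 9: route key 78: smallest pos >= 78 is 96 -> NC
Op 10: remove NB -> ring=[6:NA,16:ND,28:NE,96:NC]
Final route key 77: smallest pos >= 77 is 96 -> NC

Answer: NC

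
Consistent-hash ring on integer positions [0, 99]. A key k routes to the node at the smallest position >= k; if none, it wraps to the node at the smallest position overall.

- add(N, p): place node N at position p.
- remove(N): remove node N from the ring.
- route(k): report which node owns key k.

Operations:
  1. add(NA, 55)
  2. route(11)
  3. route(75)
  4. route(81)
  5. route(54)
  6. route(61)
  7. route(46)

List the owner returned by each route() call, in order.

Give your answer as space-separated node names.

Answer: NA NA NA NA NA NA

Derivation:
Op 1: add NA@55 -> ring=[55:NA]
Op 2: route key 11: smallest pos >= 11 is 55 -> NA
Op 3: route key 75: none >= 75, wrap to smallest pos 55 -> NA
Op 4: route key 81: none >= 81, wrap to smallest pos 55 -> NA
Op 5: route key 54: smallest pos >= 54 is 55 -> NA
Op 6: route key 61: none >= 61, wrap to smallest pos 55 -> NA
Op 7: route key 46: smallest pos >= 46 is 55 -> NA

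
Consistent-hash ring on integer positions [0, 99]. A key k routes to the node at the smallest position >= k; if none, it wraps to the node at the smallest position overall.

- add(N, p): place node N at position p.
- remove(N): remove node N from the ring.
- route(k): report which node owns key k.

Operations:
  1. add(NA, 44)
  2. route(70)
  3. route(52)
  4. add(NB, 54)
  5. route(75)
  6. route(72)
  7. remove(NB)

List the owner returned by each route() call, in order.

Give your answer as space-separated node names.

Answer: NA NA NA NA

Derivation:
Op 1: add NA@44 -> ring=[44:NA]
Op 2: route key 70: none >= 70, wrap to smallest pos 44 -> NA
Op 3: route key 52: none >= 52, wrap to smallest pos 44 -> NA
Op 4: add NB@54 -> ring=[44:NA,54:NB]
Op 5: route key 75: none >= 75, wrap to smallest pos 44 -> NA
Op 6: route key 72: none >= 72, wrap to smallest pos 44 -> NA
Op 7: remove NB -> ring=[44:NA]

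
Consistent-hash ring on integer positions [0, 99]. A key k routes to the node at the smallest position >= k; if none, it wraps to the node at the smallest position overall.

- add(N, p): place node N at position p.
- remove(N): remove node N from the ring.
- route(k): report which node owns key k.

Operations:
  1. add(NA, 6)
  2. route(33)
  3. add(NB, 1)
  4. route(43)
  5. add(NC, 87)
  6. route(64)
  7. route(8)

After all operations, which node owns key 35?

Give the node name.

Op 1: add NA@6 -> ring=[6:NA]
Op 2: route key 33: none >= 33, wrap to smallest pos 6 -> NA
Op 3: add NB@1 -> ring=[1:NB,6:NA]
Op 4: route key 43: none >= 43, wrap to smallest pos 1 -> NB
Op 5: add NC@87 -> ring=[1:NB,6:NA,87:NC]
Op 6: route key 64: smallest pos >= 64 is 87 -> NC
Op 7: route key 8: smallest pos >= 8 is 87 -> NC
Final route key 35: smallest pos >= 35 is 87 -> NC

Answer: NC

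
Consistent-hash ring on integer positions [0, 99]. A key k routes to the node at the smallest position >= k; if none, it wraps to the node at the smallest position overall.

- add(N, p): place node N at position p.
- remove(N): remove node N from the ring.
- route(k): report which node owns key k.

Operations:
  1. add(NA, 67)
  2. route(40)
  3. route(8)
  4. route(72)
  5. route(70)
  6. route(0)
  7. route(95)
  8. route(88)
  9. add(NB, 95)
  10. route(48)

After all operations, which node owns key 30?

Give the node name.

Answer: NA

Derivation:
Op 1: add NA@67 -> ring=[67:NA]
Op 2: route key 40: smallest pos >= 40 is 67 -> NA
Op 3: route key 8: smallest pos >= 8 is 67 -> NA
Op 4: route key 72: none >= 72, wrap to smallest pos 67 -> NA
Op 5: route key 70: none >= 70, wrap to smallest pos 67 -> NA
Op 6: route key 0: smallest pos >= 0 is 67 -> NA
Op 7: route key 95: none >= 95, wrap to smallest pos 67 -> NA
Op 8: route key 88: none >= 88, wrap to smallest pos 67 -> NA
Op 9: add NB@95 -> ring=[67:NA,95:NB]
Op 10: route key 48: smallest pos >= 48 is 67 -> NA
Final route key 30: smallest pos >= 30 is 67 -> NA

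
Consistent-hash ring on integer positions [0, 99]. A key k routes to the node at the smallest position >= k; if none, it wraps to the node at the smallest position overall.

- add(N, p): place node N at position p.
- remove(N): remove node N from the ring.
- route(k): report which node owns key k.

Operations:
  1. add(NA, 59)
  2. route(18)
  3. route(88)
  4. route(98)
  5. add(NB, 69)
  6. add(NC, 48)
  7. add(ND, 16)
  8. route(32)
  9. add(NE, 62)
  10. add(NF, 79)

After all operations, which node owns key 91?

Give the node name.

Op 1: add NA@59 -> ring=[59:NA]
Op 2: route key 18: smallest pos >= 18 is 59 -> NA
Op 3: route key 88: none >= 88, wrap to smallest pos 59 -> NA
Op 4: route key 98: none >= 98, wrap to smallest pos 59 -> NA
Op 5: add NB@69 -> ring=[59:NA,69:NB]
Op 6: add NC@48 -> ring=[48:NC,59:NA,69:NB]
Op 7: add ND@16 -> ring=[16:ND,48:NC,59:NA,69:NB]
Op 8: route key 32: smallest pos >= 32 is 48 -> NC
Op 9: add NE@62 -> ring=[16:ND,48:NC,59:NA,62:NE,69:NB]
Op 10: add NF@79 -> ring=[16:ND,48:NC,59:NA,62:NE,69:NB,79:NF]
Final route key 91: none >= 91, wrap to smallest pos 16 -> ND

Answer: ND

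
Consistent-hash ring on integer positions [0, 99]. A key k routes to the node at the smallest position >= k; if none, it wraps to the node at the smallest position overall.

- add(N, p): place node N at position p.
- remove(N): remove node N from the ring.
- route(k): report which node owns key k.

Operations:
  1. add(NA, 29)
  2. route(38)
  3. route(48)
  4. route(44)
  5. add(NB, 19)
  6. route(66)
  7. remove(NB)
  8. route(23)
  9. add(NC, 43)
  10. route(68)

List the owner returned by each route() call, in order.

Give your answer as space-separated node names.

Answer: NA NA NA NB NA NA

Derivation:
Op 1: add NA@29 -> ring=[29:NA]
Op 2: route key 38: none >= 38, wrap to smallest pos 29 -> NA
Op 3: route key 48: none >= 48, wrap to smallest pos 29 -> NA
Op 4: route key 44: none >= 44, wrap to smallest pos 29 -> NA
Op 5: add NB@19 -> ring=[19:NB,29:NA]
Op 6: route key 66: none >= 66, wrap to smallest pos 19 -> NB
Op 7: remove NB -> ring=[29:NA]
Op 8: route key 23: smallest pos >= 23 is 29 -> NA
Op 9: add NC@43 -> ring=[29:NA,43:NC]
Op 10: route key 68: none >= 68, wrap to smallest pos 29 -> NA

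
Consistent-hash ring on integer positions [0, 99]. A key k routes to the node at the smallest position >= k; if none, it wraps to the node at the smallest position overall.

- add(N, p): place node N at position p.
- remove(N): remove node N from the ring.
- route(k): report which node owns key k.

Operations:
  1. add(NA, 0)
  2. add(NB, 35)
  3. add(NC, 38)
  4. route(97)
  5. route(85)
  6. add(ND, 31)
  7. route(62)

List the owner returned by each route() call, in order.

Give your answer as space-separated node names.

Answer: NA NA NA

Derivation:
Op 1: add NA@0 -> ring=[0:NA]
Op 2: add NB@35 -> ring=[0:NA,35:NB]
Op 3: add NC@38 -> ring=[0:NA,35:NB,38:NC]
Op 4: route key 97: none >= 97, wrap to smallest pos 0 -> NA
Op 5: route key 85: none >= 85, wrap to smallest pos 0 -> NA
Op 6: add ND@31 -> ring=[0:NA,31:ND,35:NB,38:NC]
Op 7: route key 62: none >= 62, wrap to smallest pos 0 -> NA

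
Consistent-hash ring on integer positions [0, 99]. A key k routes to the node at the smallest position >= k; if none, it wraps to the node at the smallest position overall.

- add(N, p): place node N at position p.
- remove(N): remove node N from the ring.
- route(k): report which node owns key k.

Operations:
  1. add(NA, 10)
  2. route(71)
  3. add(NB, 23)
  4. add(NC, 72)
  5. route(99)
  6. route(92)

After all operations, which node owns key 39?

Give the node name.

Answer: NC

Derivation:
Op 1: add NA@10 -> ring=[10:NA]
Op 2: route key 71: none >= 71, wrap to smallest pos 10 -> NA
Op 3: add NB@23 -> ring=[10:NA,23:NB]
Op 4: add NC@72 -> ring=[10:NA,23:NB,72:NC]
Op 5: route key 99: none >= 99, wrap to smallest pos 10 -> NA
Op 6: route key 92: none >= 92, wrap to smallest pos 10 -> NA
Final route key 39: smallest pos >= 39 is 72 -> NC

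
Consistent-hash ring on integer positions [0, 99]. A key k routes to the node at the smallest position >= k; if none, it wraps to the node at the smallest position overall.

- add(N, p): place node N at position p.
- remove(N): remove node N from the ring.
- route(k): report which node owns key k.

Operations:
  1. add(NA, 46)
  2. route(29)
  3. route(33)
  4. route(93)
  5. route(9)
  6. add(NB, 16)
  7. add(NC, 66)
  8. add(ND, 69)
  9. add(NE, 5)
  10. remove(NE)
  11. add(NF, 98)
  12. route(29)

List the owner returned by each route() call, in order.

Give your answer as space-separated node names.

Op 1: add NA@46 -> ring=[46:NA]
Op 2: route key 29: smallest pos >= 29 is 46 -> NA
Op 3: route key 33: smallest pos >= 33 is 46 -> NA
Op 4: route key 93: none >= 93, wrap to smallest pos 46 -> NA
Op 5: route key 9: smallest pos >= 9 is 46 -> NA
Op 6: add NB@16 -> ring=[16:NB,46:NA]
Op 7: add NC@66 -> ring=[16:NB,46:NA,66:NC]
Op 8: add ND@69 -> ring=[16:NB,46:NA,66:NC,69:ND]
Op 9: add NE@5 -> ring=[5:NE,16:NB,46:NA,66:NC,69:ND]
Op 10: remove NE -> ring=[16:NB,46:NA,66:NC,69:ND]
Op 11: add NF@98 -> ring=[16:NB,46:NA,66:NC,69:ND,98:NF]
Op 12: route key 29: smallest pos >= 29 is 46 -> NA

Answer: NA NA NA NA NA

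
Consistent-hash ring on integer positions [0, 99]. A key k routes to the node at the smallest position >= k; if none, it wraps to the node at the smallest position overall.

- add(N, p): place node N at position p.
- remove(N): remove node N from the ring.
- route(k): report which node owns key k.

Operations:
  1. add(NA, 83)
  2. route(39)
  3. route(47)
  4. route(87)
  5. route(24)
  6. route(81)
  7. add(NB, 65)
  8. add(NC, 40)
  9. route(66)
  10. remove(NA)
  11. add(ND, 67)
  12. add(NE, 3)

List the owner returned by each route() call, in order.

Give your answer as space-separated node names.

Op 1: add NA@83 -> ring=[83:NA]
Op 2: route key 39: smallest pos >= 39 is 83 -> NA
Op 3: route key 47: smallest pos >= 47 is 83 -> NA
Op 4: route key 87: none >= 87, wrap to smallest pos 83 -> NA
Op 5: route key 24: smallest pos >= 24 is 83 -> NA
Op 6: route key 81: smallest pos >= 81 is 83 -> NA
Op 7: add NB@65 -> ring=[65:NB,83:NA]
Op 8: add NC@40 -> ring=[40:NC,65:NB,83:NA]
Op 9: route key 66: smallest pos >= 66 is 83 -> NA
Op 10: remove NA -> ring=[40:NC,65:NB]
Op 11: add ND@67 -> ring=[40:NC,65:NB,67:ND]
Op 12: add NE@3 -> ring=[3:NE,40:NC,65:NB,67:ND]

Answer: NA NA NA NA NA NA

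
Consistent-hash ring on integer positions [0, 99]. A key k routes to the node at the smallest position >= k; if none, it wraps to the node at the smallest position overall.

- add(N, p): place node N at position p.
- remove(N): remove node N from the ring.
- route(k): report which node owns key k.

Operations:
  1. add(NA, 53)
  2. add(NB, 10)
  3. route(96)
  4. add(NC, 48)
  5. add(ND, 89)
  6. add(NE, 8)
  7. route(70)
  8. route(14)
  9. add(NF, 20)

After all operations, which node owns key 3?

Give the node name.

Op 1: add NA@53 -> ring=[53:NA]
Op 2: add NB@10 -> ring=[10:NB,53:NA]
Op 3: route key 96: none >= 96, wrap to smallest pos 10 -> NB
Op 4: add NC@48 -> ring=[10:NB,48:NC,53:NA]
Op 5: add ND@89 -> ring=[10:NB,48:NC,53:NA,89:ND]
Op 6: add NE@8 -> ring=[8:NE,10:NB,48:NC,53:NA,89:ND]
Op 7: route key 70: smallest pos >= 70 is 89 -> ND
Op 8: route key 14: smallest pos >= 14 is 48 -> NC
Op 9: add NF@20 -> ring=[8:NE,10:NB,20:NF,48:NC,53:NA,89:ND]
Final route key 3: smallest pos >= 3 is 8 -> NE

Answer: NE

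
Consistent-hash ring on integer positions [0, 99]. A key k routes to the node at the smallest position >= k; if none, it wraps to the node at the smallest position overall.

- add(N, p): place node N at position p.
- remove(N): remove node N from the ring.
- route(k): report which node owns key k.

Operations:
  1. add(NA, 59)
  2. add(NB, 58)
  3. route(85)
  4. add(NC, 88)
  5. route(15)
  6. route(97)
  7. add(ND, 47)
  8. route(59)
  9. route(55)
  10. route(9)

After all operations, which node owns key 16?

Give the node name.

Answer: ND

Derivation:
Op 1: add NA@59 -> ring=[59:NA]
Op 2: add NB@58 -> ring=[58:NB,59:NA]
Op 3: route key 85: none >= 85, wrap to smallest pos 58 -> NB
Op 4: add NC@88 -> ring=[58:NB,59:NA,88:NC]
Op 5: route key 15: smallest pos >= 15 is 58 -> NB
Op 6: route key 97: none >= 97, wrap to smallest pos 58 -> NB
Op 7: add ND@47 -> ring=[47:ND,58:NB,59:NA,88:NC]
Op 8: route key 59: smallest pos >= 59 is 59 -> NA
Op 9: route key 55: smallest pos >= 55 is 58 -> NB
Op 10: route key 9: smallest pos >= 9 is 47 -> ND
Final route key 16: smallest pos >= 16 is 47 -> ND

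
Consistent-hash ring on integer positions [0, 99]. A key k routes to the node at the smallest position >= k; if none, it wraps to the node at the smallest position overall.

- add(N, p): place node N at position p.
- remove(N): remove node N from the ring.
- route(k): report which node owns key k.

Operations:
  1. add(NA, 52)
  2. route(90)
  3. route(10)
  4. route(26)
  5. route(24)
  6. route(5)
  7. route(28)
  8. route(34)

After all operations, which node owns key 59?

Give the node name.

Op 1: add NA@52 -> ring=[52:NA]
Op 2: route key 90: none >= 90, wrap to smallest pos 52 -> NA
Op 3: route key 10: smallest pos >= 10 is 52 -> NA
Op 4: route key 26: smallest pos >= 26 is 52 -> NA
Op 5: route key 24: smallest pos >= 24 is 52 -> NA
Op 6: route key 5: smallest pos >= 5 is 52 -> NA
Op 7: route key 28: smallest pos >= 28 is 52 -> NA
Op 8: route key 34: smallest pos >= 34 is 52 -> NA
Final route key 59: none >= 59, wrap to smallest pos 52 -> NA

Answer: NA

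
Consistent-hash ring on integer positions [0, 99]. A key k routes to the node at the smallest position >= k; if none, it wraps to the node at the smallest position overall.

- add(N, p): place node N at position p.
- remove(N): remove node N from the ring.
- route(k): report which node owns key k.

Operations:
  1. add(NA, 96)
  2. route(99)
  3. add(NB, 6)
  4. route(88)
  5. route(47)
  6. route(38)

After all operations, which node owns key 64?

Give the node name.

Op 1: add NA@96 -> ring=[96:NA]
Op 2: route key 99: none >= 99, wrap to smallest pos 96 -> NA
Op 3: add NB@6 -> ring=[6:NB,96:NA]
Op 4: route key 88: smallest pos >= 88 is 96 -> NA
Op 5: route key 47: smallest pos >= 47 is 96 -> NA
Op 6: route key 38: smallest pos >= 38 is 96 -> NA
Final route key 64: smallest pos >= 64 is 96 -> NA

Answer: NA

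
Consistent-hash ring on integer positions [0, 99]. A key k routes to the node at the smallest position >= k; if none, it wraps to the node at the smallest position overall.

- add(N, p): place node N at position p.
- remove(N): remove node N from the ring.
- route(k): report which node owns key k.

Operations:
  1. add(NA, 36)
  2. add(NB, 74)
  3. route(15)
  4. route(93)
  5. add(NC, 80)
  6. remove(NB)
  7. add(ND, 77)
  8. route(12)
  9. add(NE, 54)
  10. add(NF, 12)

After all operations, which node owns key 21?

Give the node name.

Op 1: add NA@36 -> ring=[36:NA]
Op 2: add NB@74 -> ring=[36:NA,74:NB]
Op 3: route key 15: smallest pos >= 15 is 36 -> NA
Op 4: route key 93: none >= 93, wrap to smallest pos 36 -> NA
Op 5: add NC@80 -> ring=[36:NA,74:NB,80:NC]
Op 6: remove NB -> ring=[36:NA,80:NC]
Op 7: add ND@77 -> ring=[36:NA,77:ND,80:NC]
Op 8: route key 12: smallest pos >= 12 is 36 -> NA
Op 9: add NE@54 -> ring=[36:NA,54:NE,77:ND,80:NC]
Op 10: add NF@12 -> ring=[12:NF,36:NA,54:NE,77:ND,80:NC]
Final route key 21: smallest pos >= 21 is 36 -> NA

Answer: NA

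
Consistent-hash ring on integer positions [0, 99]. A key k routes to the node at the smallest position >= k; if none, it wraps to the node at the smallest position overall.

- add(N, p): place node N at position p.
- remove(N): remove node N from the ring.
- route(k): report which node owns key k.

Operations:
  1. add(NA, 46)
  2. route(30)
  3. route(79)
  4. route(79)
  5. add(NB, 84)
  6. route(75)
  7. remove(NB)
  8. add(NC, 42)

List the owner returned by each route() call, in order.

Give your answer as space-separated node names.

Answer: NA NA NA NB

Derivation:
Op 1: add NA@46 -> ring=[46:NA]
Op 2: route key 30: smallest pos >= 30 is 46 -> NA
Op 3: route key 79: none >= 79, wrap to smallest pos 46 -> NA
Op 4: route key 79: none >= 79, wrap to smallest pos 46 -> NA
Op 5: add NB@84 -> ring=[46:NA,84:NB]
Op 6: route key 75: smallest pos >= 75 is 84 -> NB
Op 7: remove NB -> ring=[46:NA]
Op 8: add NC@42 -> ring=[42:NC,46:NA]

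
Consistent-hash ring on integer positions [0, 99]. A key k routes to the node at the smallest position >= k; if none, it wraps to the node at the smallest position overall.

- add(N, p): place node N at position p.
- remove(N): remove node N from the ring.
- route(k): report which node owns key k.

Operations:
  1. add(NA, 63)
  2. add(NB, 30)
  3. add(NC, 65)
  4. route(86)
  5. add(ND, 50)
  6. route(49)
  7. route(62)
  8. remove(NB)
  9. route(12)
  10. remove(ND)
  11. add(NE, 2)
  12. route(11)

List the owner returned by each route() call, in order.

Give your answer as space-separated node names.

Answer: NB ND NA ND NA

Derivation:
Op 1: add NA@63 -> ring=[63:NA]
Op 2: add NB@30 -> ring=[30:NB,63:NA]
Op 3: add NC@65 -> ring=[30:NB,63:NA,65:NC]
Op 4: route key 86: none >= 86, wrap to smallest pos 30 -> NB
Op 5: add ND@50 -> ring=[30:NB,50:ND,63:NA,65:NC]
Op 6: route key 49: smallest pos >= 49 is 50 -> ND
Op 7: route key 62: smallest pos >= 62 is 63 -> NA
Op 8: remove NB -> ring=[50:ND,63:NA,65:NC]
Op 9: route key 12: smallest pos >= 12 is 50 -> ND
Op 10: remove ND -> ring=[63:NA,65:NC]
Op 11: add NE@2 -> ring=[2:NE,63:NA,65:NC]
Op 12: route key 11: smallest pos >= 11 is 63 -> NA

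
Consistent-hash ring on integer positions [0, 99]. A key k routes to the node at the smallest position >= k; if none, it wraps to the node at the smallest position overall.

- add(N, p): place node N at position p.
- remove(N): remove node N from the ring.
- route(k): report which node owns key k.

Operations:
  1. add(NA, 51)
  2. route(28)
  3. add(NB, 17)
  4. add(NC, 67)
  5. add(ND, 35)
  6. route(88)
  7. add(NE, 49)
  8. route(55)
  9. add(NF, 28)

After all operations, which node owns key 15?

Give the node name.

Op 1: add NA@51 -> ring=[51:NA]
Op 2: route key 28: smallest pos >= 28 is 51 -> NA
Op 3: add NB@17 -> ring=[17:NB,51:NA]
Op 4: add NC@67 -> ring=[17:NB,51:NA,67:NC]
Op 5: add ND@35 -> ring=[17:NB,35:ND,51:NA,67:NC]
Op 6: route key 88: none >= 88, wrap to smallest pos 17 -> NB
Op 7: add NE@49 -> ring=[17:NB,35:ND,49:NE,51:NA,67:NC]
Op 8: route key 55: smallest pos >= 55 is 67 -> NC
Op 9: add NF@28 -> ring=[17:NB,28:NF,35:ND,49:NE,51:NA,67:NC]
Final route key 15: smallest pos >= 15 is 17 -> NB

Answer: NB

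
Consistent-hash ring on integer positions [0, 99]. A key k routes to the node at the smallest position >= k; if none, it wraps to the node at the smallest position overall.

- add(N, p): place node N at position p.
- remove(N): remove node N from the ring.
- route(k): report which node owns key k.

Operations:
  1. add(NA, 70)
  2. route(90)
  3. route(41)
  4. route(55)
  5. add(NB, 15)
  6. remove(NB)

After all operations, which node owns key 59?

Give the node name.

Answer: NA

Derivation:
Op 1: add NA@70 -> ring=[70:NA]
Op 2: route key 90: none >= 90, wrap to smallest pos 70 -> NA
Op 3: route key 41: smallest pos >= 41 is 70 -> NA
Op 4: route key 55: smallest pos >= 55 is 70 -> NA
Op 5: add NB@15 -> ring=[15:NB,70:NA]
Op 6: remove NB -> ring=[70:NA]
Final route key 59: smallest pos >= 59 is 70 -> NA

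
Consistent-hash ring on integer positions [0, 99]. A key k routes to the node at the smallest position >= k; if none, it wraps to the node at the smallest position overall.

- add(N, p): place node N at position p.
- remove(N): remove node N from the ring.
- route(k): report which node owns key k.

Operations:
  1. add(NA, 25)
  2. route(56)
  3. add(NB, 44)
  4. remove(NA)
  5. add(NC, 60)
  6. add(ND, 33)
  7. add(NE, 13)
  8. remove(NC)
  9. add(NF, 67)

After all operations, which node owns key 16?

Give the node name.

Answer: ND

Derivation:
Op 1: add NA@25 -> ring=[25:NA]
Op 2: route key 56: none >= 56, wrap to smallest pos 25 -> NA
Op 3: add NB@44 -> ring=[25:NA,44:NB]
Op 4: remove NA -> ring=[44:NB]
Op 5: add NC@60 -> ring=[44:NB,60:NC]
Op 6: add ND@33 -> ring=[33:ND,44:NB,60:NC]
Op 7: add NE@13 -> ring=[13:NE,33:ND,44:NB,60:NC]
Op 8: remove NC -> ring=[13:NE,33:ND,44:NB]
Op 9: add NF@67 -> ring=[13:NE,33:ND,44:NB,67:NF]
Final route key 16: smallest pos >= 16 is 33 -> ND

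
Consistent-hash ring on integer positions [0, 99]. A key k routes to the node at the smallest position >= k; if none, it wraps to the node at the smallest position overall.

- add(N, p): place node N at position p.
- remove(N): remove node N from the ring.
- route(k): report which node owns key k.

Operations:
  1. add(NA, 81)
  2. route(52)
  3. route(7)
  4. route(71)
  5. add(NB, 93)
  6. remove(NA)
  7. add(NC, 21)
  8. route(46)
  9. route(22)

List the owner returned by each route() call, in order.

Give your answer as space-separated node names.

Op 1: add NA@81 -> ring=[81:NA]
Op 2: route key 52: smallest pos >= 52 is 81 -> NA
Op 3: route key 7: smallest pos >= 7 is 81 -> NA
Op 4: route key 71: smallest pos >= 71 is 81 -> NA
Op 5: add NB@93 -> ring=[81:NA,93:NB]
Op 6: remove NA -> ring=[93:NB]
Op 7: add NC@21 -> ring=[21:NC,93:NB]
Op 8: route key 46: smallest pos >= 46 is 93 -> NB
Op 9: route key 22: smallest pos >= 22 is 93 -> NB

Answer: NA NA NA NB NB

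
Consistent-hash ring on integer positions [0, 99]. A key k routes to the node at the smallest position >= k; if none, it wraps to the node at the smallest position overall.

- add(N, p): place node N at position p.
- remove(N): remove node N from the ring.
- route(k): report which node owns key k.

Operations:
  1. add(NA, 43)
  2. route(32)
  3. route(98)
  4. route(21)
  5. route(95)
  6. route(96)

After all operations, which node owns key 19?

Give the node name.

Op 1: add NA@43 -> ring=[43:NA]
Op 2: route key 32: smallest pos >= 32 is 43 -> NA
Op 3: route key 98: none >= 98, wrap to smallest pos 43 -> NA
Op 4: route key 21: smallest pos >= 21 is 43 -> NA
Op 5: route key 95: none >= 95, wrap to smallest pos 43 -> NA
Op 6: route key 96: none >= 96, wrap to smallest pos 43 -> NA
Final route key 19: smallest pos >= 19 is 43 -> NA

Answer: NA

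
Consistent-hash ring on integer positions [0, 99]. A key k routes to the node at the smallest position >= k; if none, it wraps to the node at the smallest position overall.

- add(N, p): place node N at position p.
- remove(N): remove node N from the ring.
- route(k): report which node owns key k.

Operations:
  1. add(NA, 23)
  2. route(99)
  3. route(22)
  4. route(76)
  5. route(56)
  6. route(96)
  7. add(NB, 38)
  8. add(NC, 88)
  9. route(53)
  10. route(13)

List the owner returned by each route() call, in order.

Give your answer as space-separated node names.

Answer: NA NA NA NA NA NC NA

Derivation:
Op 1: add NA@23 -> ring=[23:NA]
Op 2: route key 99: none >= 99, wrap to smallest pos 23 -> NA
Op 3: route key 22: smallest pos >= 22 is 23 -> NA
Op 4: route key 76: none >= 76, wrap to smallest pos 23 -> NA
Op 5: route key 56: none >= 56, wrap to smallest pos 23 -> NA
Op 6: route key 96: none >= 96, wrap to smallest pos 23 -> NA
Op 7: add NB@38 -> ring=[23:NA,38:NB]
Op 8: add NC@88 -> ring=[23:NA,38:NB,88:NC]
Op 9: route key 53: smallest pos >= 53 is 88 -> NC
Op 10: route key 13: smallest pos >= 13 is 23 -> NA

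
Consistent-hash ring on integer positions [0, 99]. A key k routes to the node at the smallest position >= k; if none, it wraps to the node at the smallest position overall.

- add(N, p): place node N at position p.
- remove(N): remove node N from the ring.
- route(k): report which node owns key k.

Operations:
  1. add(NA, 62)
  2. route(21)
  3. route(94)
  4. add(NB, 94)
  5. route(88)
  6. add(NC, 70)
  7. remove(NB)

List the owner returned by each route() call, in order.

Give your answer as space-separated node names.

Op 1: add NA@62 -> ring=[62:NA]
Op 2: route key 21: smallest pos >= 21 is 62 -> NA
Op 3: route key 94: none >= 94, wrap to smallest pos 62 -> NA
Op 4: add NB@94 -> ring=[62:NA,94:NB]
Op 5: route key 88: smallest pos >= 88 is 94 -> NB
Op 6: add NC@70 -> ring=[62:NA,70:NC,94:NB]
Op 7: remove NB -> ring=[62:NA,70:NC]

Answer: NA NA NB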